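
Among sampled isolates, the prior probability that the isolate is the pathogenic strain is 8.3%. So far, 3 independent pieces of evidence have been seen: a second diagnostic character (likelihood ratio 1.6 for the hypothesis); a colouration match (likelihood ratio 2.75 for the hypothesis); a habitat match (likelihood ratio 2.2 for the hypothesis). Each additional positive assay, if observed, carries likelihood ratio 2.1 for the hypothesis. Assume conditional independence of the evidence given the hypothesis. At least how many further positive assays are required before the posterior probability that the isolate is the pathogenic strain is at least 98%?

Prior odds = 0.083/0.917 = 83/917.
Combined Bayes factor of the evidence already in hand = 1.6 × 2.75 × 2.2 = 9.68.
Odds after that evidence = (83/917) × 9.68 = 20086/22925.
Target odds = 0.98/0.02 = 49.
Need 2.1ⁿ ≥ 49 ÷ (20086/22925) = 1123325/20086.
2.1⁵ = 4084101/100000 falls short of 1123325/20086 but 2.1⁶ = 85766121/1000000 reaches it, so n = 6.

6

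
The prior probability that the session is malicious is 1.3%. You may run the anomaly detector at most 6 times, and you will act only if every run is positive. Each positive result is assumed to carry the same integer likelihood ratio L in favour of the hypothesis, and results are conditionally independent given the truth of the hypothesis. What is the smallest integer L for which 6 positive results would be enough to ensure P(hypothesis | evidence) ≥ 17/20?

Prior odds = 0.013/0.987 = 13/987.
Target odds = 0.85/0.15 = 17/3.
Need L⁶ ≥ 17/3 ÷ (13/987) = 5593/13.
2⁶ = 64 < 5593/13 ≤ 729 = 3⁶, so L = 3.

3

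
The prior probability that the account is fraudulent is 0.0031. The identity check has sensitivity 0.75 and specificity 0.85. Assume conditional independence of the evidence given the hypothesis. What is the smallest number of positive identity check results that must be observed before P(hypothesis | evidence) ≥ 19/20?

Prior odds = 0.0031/0.9969 = 31/9969.
False-positive rate = 1 − 0.85 = 0.15; likelihood ratio of a positive = 0.75/0.15 = 5.
Target odds: 0.95 ÷ 0.05 = 19.
Need (31/9969) × 5ⁿ ≥ 19, i.e. 5ⁿ ≥ 189411/31.
5⁵ = 3125 falls short of 189411/31 but 5⁶ = 15625 reaches it, so n = 6.

6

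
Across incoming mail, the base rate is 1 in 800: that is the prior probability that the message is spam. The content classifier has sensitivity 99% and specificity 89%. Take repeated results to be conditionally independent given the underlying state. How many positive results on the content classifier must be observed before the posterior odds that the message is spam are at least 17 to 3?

Prior odds = 0.00125/0.99875 = 1/799.
False-positive rate = 1 − 0.89 = 0.11; likelihood ratio of a positive = 0.99/0.11 = 9.
Target odds = 17/3.
Require 9ⁿ ≥ 17/3 ÷ (1/799) = 13583/3.
9³ = 729 falls short of 13583/3 but 9⁴ = 6561 reaches it, so n = 4.

4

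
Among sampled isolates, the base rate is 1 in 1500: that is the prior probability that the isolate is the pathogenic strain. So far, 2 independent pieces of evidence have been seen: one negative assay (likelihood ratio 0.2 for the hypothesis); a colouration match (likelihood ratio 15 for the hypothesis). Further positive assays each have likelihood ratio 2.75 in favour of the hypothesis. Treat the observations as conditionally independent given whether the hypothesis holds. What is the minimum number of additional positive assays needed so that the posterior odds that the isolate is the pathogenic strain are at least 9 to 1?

9

Prior odds = (1/1500)/(1499/1500) = 1/1499.
Combined Bayes factor of the evidence already in hand = 0.2 × 15 = 3.
Odds after that evidence = (1/1499) × 3 = 3/1499.
Target odds = 9.
Need 2.75ⁿ ≥ 9 ÷ (3/1499) = 4497.
2.75⁸ = 214358881/65536 falls short of 4497 but 2.75⁹ ≈8994.86 reaches it, so n = 9.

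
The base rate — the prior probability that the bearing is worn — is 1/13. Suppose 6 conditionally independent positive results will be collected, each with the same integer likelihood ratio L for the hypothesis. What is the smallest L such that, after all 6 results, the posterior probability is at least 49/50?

3

Prior odds = (1/13)/(12/13) = 1/12.
Target odds = 0.98/0.02 = 49.
Need L⁶ ≥ 49 ÷ (1/12) = 588.
2⁶ = 64 < 588 ≤ 729 = 3⁶, so L = 3.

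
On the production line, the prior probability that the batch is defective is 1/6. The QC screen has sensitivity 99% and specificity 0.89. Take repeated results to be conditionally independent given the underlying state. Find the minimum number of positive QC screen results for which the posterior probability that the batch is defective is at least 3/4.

2

Prior odds: (1/6) ÷ (5/6) = 0.2.
False-positive rate = 1 − 0.89 = 0.11; likelihood ratio of a positive = 0.99/0.11 = 9.
Target odds: 0.75 ÷ 0.25 = 3.
Require 9ⁿ ≥ 3 ÷ 0.2 = 15.
9¹ = 9 falls short of 15 but 9² = 81 reaches it, so n = 2.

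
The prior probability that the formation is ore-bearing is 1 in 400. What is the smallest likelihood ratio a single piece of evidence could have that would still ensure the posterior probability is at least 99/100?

Prior odds = 0.0025/0.9975 = 1/399.
Target odds = 0.99/0.01 = 99.
Required Bayes factor = 99 ÷ (1/399) = 39501.

39501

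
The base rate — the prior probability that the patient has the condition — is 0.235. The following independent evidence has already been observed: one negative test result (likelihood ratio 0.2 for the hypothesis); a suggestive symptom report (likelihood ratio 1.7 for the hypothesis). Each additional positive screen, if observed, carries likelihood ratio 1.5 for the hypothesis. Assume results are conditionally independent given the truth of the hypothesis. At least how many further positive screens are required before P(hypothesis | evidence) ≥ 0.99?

17

Prior odds = 0.235/0.765 = 47/153.
Combined Bayes factor of the evidence already in hand = 0.2 × 1.7 = 0.34.
Odds after that evidence = (47/153) × 0.34 = 47/450.
Target odds = 0.99/0.01 = 99.
Need 1.5ⁿ ≥ 99 ÷ (47/450) = 44550/47.
1.5¹⁶ = 43046721/65536 falls short of 44550/47 but 1.5¹⁷ = 129140163/131072 reaches it, so n = 17.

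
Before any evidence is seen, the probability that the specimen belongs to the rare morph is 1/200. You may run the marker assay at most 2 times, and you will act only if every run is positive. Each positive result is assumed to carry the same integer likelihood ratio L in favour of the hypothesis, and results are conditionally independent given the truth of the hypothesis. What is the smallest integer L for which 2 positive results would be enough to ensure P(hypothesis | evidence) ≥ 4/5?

29

Prior odds = 0.005/0.995 = 1/199.
Target odds = 0.8/0.2 = 4.
Need L² ≥ 4 ÷ (1/199) = 796.
28² = 784 < 796 ≤ 841 = 29², so L = 29.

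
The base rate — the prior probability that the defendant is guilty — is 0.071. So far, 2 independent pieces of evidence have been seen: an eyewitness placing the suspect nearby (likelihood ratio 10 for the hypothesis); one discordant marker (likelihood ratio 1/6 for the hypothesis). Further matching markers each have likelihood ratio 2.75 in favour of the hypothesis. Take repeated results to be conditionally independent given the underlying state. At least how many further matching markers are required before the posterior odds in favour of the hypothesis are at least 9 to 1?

Prior odds = 0.071/0.929 = 71/929.
Combined Bayes factor of the evidence already in hand = 10 × (1/6) = 5/3.
Odds after that evidence = (71/929) × 5/3 = 355/2787.
Target odds = 9.
Need 2.75ⁿ ≥ 9 ÷ (355/2787) = 25083/355.
2.75⁴ = 57.19140625 falls short of 25083/355 but 2.75⁵ = 161051/1024 reaches it, so n = 5.

5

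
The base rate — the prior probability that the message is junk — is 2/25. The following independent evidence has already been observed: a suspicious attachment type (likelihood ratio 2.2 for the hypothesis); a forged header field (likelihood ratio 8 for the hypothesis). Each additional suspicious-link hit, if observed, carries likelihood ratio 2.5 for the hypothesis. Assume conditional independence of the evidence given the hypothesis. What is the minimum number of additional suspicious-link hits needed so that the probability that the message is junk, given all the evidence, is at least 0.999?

Prior odds = 0.08/0.92 = 2/23.
Combined Bayes factor of the evidence already in hand = 2.2 × 8 = 17.6.
Odds after that evidence = (2/23) × 17.6 = 176/115.
Target odds = 0.999/0.001 = 999.
Need 2.5ⁿ ≥ 999 ÷ (176/115) = 114885/176.
2.5⁷ = 610.3515625 falls short of 114885/176 but 2.5⁸ = 390625/256 reaches it, so n = 8.

8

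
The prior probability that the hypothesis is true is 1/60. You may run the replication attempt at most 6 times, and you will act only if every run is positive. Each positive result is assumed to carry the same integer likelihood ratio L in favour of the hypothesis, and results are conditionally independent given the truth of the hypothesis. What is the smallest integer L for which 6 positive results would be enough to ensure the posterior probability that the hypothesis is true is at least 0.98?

4

Prior odds = (1/60)/(59/60) = 1/59.
Target odds = 0.98/0.02 = 49.
Need L⁶ ≥ 49 ÷ (1/59) = 2891.
3⁶ = 729 < 2891 ≤ 4096 = 4⁶, so L = 4.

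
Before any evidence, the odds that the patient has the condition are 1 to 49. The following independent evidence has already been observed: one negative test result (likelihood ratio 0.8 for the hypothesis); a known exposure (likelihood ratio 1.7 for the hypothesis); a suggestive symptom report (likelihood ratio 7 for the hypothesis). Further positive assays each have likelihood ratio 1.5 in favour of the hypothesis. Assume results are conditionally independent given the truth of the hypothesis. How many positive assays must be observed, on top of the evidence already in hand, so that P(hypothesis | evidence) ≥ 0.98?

14

Prior odds = 1/49.
Combined Bayes factor of the evidence already in hand = 0.8 × 1.7 × 7 = 9.52.
Odds after that evidence = (1/49) × 9.52 = 34/175.
Target odds = 0.98/0.02 = 49.
Need 1.5ⁿ ≥ 49 ÷ (34/175) = 8575/34.
1.5¹³ = 1594323/8192 falls short of 8575/34 but 1.5¹⁴ = 4782969/16384 reaches it, so n = 14.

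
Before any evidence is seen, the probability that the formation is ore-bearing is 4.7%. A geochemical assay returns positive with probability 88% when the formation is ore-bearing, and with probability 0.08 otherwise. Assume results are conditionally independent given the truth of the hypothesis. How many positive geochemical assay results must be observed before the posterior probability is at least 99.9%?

5

Prior odds = 0.047/0.953 = 47/953.
Likelihood ratio of a positive result = 0.88/0.08 = 11.
Target odds: 0.999 ÷ 0.001 = 999.
Require 11ⁿ ≥ 999 ÷ (47/953) = 952047/47.
11⁴ = 14641 falls short of 952047/47 but 11⁵ = 161051 reaches it, so n = 5.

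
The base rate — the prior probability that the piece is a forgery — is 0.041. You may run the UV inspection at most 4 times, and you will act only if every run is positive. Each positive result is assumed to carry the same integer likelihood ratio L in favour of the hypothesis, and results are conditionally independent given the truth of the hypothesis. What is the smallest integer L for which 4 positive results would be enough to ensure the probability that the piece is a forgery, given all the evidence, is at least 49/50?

6

Prior odds = 0.041/0.959 = 41/959.
Target odds = 0.98/0.02 = 49.
Need L⁴ ≥ 49 ÷ (41/959) = 46991/41.
5⁴ = 625 < 46991/41 ≤ 1296 = 6⁴, so L = 6.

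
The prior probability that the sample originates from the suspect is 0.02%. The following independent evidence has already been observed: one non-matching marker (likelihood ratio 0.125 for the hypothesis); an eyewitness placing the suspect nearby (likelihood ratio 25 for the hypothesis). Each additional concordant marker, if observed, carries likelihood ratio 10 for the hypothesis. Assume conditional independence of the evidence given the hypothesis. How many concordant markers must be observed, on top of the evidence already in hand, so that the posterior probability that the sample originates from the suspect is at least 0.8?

4

Prior odds = 0.0002/0.9998 = 1/4999.
Combined Bayes factor of the evidence already in hand = 0.125 × 25 = 3.125.
Odds after that evidence = (1/4999) × 3.125 = 25/39992.
Target odds = 0.8/0.2 = 4.
Need 10ⁿ ≥ 4 ÷ (25/39992) = 6398.72.
10³ = 1000 falls short of 6398.72 but 10⁴ = 10000 reaches it, so n = 4.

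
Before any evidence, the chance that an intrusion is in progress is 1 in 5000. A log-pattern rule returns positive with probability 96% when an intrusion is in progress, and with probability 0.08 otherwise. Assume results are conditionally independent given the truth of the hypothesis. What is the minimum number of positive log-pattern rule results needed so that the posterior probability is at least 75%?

4

Prior odds = 0.0002/0.9998 = 1/4999.
Likelihood ratio of a positive result = 0.96/0.08 = 12.
Target posterior odds = 0.75/0.25 = 3.
Require 12ⁿ ≥ 3 ÷ (1/4999) = 14997.
12³ = 1728 falls short of 14997 but 12⁴ = 20736 reaches it, so n = 4.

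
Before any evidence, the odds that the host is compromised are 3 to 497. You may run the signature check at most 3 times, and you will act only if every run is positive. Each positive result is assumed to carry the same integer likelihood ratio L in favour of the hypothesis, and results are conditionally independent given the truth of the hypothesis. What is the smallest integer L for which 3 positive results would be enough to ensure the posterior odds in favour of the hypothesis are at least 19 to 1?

Prior odds = 3/497.
Target odds = 19.
Need L³ ≥ 19 ÷ (3/497) = 9443/3.
14³ = 2744 < 9443/3 ≤ 3375 = 15³, so L = 15.

15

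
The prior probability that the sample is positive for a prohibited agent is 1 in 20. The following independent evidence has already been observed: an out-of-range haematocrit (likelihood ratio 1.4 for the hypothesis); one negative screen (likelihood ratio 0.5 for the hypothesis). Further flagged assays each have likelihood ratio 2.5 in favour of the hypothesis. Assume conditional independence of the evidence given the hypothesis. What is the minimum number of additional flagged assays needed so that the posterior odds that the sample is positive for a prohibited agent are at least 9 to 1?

Prior odds = 0.05/0.95 = 1/19.
Combined Bayes factor of the evidence already in hand = 1.4 × 0.5 = 0.7.
Odds after that evidence = (1/19) × 0.7 = 7/190.
Target odds = 9.
Need 2.5ⁿ ≥ 9 ÷ (7/190) = 1710/7.
2.5⁶ = 244.140625 falls short of 1710/7 but 2.5⁷ = 610.3515625 reaches it, so n = 7.

7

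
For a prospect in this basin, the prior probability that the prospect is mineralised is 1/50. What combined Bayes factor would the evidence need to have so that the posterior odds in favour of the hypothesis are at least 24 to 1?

1176

Prior odds = 0.02/0.98 = 1/49.
Target odds = 24.
Required Bayes factor = 24 ÷ (1/49) = 1176.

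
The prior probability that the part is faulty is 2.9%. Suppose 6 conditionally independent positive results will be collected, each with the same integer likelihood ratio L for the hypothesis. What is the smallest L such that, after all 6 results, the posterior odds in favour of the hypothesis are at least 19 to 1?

3

Prior odds = 0.029/0.971 = 29/971.
Target odds = 19.
Need L⁶ ≥ 19 ÷ (29/971) = 18449/29.
2⁶ = 64 < 18449/29 ≤ 729 = 3⁶, so L = 3.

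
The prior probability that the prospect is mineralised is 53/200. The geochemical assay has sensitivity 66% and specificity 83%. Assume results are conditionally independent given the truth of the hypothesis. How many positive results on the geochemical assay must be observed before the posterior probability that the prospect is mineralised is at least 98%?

Prior odds = 0.265/0.735 = 53/147.
False-positive rate = 1 − 0.83 = 0.17; likelihood ratio of a positive = 0.66/0.17 = 66/17.
Target posterior odds = 0.98/0.02 = 49.
Need (53/147) × (66/17)ⁿ ≥ 49, i.e. (66/17)ⁿ ≥ 7203/53.
(66/17)³ = 287496/4913 falls short of 7203/53 but (66/17)⁴ = 18974736/83521 reaches it, so n = 4.

4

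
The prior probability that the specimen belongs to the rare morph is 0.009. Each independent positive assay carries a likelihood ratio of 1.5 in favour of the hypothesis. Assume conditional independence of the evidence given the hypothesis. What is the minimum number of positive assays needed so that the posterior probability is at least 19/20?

Prior odds: 0.009 ÷ 0.991 = 9/991.
Likelihood ratio per positive assay = 1.5.
Target odds: 0.95 ÷ 0.05 = 19.
Require 1.5ⁿ ≥ 19 ÷ (9/991) = 18829/9.
1.5¹⁸ = 387420489/262144 falls short of 18829/9 but 1.5¹⁹ ≈2216.84 reaches it, so n = 19.

19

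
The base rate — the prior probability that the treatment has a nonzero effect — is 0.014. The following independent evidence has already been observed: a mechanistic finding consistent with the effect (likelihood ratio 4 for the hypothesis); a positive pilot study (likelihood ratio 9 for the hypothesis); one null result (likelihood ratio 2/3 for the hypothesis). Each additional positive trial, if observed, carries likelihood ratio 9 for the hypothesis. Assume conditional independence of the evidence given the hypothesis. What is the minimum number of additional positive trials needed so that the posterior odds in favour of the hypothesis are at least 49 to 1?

3

Prior odds = 0.014/0.986 = 7/493.
Combined Bayes factor of the evidence already in hand = 4 × 9 × (2/3) = 24.
Odds after that evidence = (7/493) × 24 = 168/493.
Target odds = 49.
Need 9ⁿ ≥ 49 ÷ (168/493) = 3451/24.
9² = 81 falls short of 3451/24 but 9³ = 729 reaches it, so n = 3.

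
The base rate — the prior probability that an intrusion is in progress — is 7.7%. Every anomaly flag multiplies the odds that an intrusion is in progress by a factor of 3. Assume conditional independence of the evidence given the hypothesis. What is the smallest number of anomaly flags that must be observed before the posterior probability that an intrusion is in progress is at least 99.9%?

9

Prior odds = 0.077/0.923 = 77/923.
Likelihood ratio per anomaly flag = 3.
Target posterior odds = 0.999/0.001 = 999.
Require 3ⁿ ≥ 999 ÷ (77/923) = 922077/77.
3⁸ = 6561 falls short of 922077/77 but 3⁹ = 19683 reaches it, so n = 9.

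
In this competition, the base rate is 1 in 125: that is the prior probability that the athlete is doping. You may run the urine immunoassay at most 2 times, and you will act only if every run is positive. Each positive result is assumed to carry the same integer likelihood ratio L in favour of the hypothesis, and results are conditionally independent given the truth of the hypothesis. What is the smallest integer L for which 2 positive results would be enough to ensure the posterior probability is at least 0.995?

158

Prior odds = 0.008/0.992 = 1/124.
Target odds = 0.995/0.005 = 199.
Need L² ≥ 199 ÷ (1/124) = 24676.
157² = 24649 < 24676 ≤ 24964 = 158², so L = 158.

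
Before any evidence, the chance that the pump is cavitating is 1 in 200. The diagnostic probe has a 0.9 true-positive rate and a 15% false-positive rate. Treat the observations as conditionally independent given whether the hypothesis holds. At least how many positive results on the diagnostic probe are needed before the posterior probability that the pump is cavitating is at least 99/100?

6

Prior odds: 0.005 ÷ 0.995 = 1/199.
Likelihood ratio of a positive result = 0.9/0.15 = 6.
Target posterior odds = 0.99/0.01 = 99.
Need (1/199) × 6ⁿ ≥ 99, i.e. 6ⁿ ≥ 19701.
6⁵ = 7776 falls short of 19701 but 6⁶ = 46656 reaches it, so n = 6.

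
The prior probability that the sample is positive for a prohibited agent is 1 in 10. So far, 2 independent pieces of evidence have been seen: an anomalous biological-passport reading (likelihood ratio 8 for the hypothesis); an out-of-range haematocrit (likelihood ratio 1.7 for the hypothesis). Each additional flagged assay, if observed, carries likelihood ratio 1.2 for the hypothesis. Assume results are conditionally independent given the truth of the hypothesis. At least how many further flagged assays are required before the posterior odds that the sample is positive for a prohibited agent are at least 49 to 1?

Prior odds = 0.1/0.9 = 1/9.
Combined Bayes factor of the evidence already in hand = 8 × 1.7 = 13.6.
Odds after that evidence = (1/9) × 13.6 = 68/45.
Target odds = 49.
Need 1.2ⁿ ≥ 49 ÷ (68/45) = 2205/68.
1.2¹⁹ ≈31.948 falls short of 2205/68 but 1.2²⁰ ≈38.3376 reaches it, so n = 20.

20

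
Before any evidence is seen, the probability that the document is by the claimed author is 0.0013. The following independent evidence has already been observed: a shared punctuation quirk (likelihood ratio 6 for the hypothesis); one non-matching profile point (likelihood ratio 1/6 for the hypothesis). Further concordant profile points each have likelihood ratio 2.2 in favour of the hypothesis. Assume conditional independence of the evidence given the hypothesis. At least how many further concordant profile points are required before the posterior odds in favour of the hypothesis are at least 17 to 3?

11

Prior odds = 0.0013/0.9987 = 13/9987.
Combined Bayes factor of the evidence already in hand = 6 × (1/6) = 1.
Odds after that evidence = (13/9987) × 1 = 13/9987.
Target odds = 17/3.
Need 2.2ⁿ ≥ 17/3 ÷ (13/9987) = 56593/13.
2.2¹⁰ ≈2655.99 falls short of 56593/13 but 2.2¹¹ ≈5843.18 reaches it, so n = 11.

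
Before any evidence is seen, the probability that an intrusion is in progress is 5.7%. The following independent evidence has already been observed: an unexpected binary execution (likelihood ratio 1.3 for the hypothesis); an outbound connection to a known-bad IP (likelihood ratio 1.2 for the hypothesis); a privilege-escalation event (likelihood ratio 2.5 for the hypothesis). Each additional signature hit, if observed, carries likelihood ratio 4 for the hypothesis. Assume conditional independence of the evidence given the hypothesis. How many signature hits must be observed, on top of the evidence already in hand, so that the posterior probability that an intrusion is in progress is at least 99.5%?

Prior odds = 0.057/0.943 = 57/943.
Combined Bayes factor of the evidence already in hand = 1.3 × 1.2 × 2.5 = 3.9.
Odds after that evidence = (57/943) × 3.9 = 2223/9430.
Target odds = 0.995/0.005 = 199.
Need 4ⁿ ≥ 199 ÷ (2223/9430) = 1876570/2223.
4⁴ = 256 falls short of 1876570/2223 but 4⁵ = 1024 reaches it, so n = 5.

5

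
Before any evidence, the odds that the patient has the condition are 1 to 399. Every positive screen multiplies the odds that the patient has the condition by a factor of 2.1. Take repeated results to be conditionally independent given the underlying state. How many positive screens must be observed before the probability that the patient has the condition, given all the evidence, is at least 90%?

Prior odds = 1/399.
Likelihood ratio per positive screen = 2.1.
Target posterior odds = 0.9/0.1 = 9.
Need (1/399) × 2.1ⁿ ≥ 9, i.e. 2.1ⁿ ≥ 3591.
2.1¹¹ ≈3502.78 falls short of 3591 but 2.1¹² ≈7355.83 reaches it, so n = 12.

12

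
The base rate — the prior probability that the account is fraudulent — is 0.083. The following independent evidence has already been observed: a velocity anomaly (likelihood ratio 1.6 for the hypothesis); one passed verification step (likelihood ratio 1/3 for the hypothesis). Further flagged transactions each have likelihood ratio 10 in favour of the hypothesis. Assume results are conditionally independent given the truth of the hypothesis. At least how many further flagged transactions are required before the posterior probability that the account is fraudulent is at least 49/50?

4

Prior odds = 0.083/0.917 = 83/917.
Combined Bayes factor of the evidence already in hand = 1.6 × (1/3) = 8/15.
Odds after that evidence = (83/917) × 8/15 = 664/13755.
Target odds = 0.98/0.02 = 49.
Need 10ⁿ ≥ 49 ÷ (664/13755) = 673995/664.
10³ = 1000 falls short of 673995/664 but 10⁴ = 10000 reaches it, so n = 4.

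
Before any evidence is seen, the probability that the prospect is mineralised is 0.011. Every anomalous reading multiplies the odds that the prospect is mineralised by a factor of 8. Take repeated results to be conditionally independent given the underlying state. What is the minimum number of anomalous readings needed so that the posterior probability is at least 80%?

Prior odds = 0.011/0.989 = 11/989.
Likelihood ratio per anomalous reading = 8.
Target posterior odds = 0.8/0.2 = 4.
Need (11/989) × 8ⁿ ≥ 4, i.e. 8ⁿ ≥ 3956/11.
8² = 64 falls short of 3956/11 but 8³ = 512 reaches it, so n = 3.

3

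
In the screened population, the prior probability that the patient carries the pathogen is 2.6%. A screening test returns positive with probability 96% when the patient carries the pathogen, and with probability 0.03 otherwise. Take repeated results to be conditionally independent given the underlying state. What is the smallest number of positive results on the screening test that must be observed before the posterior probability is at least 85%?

2

Prior odds: 0.026 ÷ 0.974 = 13/487.
Likelihood ratio of a positive result = 0.96/0.03 = 32.
Target odds: 0.85 ÷ 0.15 = 17/3.
Need (13/487) × 32ⁿ ≥ 17/3, i.e. 32ⁿ ≥ 8279/39.
32¹ = 32 falls short of 8279/39 but 32² = 1024 reaches it, so n = 2.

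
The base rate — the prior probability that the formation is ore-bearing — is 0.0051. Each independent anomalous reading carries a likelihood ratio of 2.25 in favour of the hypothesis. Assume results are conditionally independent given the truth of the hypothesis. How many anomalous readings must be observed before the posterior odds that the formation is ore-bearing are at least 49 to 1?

Prior odds = 0.0051/0.9949 = 51/9949.
Likelihood ratio per anomalous reading = 2.25.
Target odds = 49.
Require 2.25ⁿ ≥ 49 ÷ (51/9949) = 487501/51.
2.25¹¹ ≈7481.83 falls short of 487501/51 but 2.25¹² ≈16834.1 reaches it, so n = 12.

12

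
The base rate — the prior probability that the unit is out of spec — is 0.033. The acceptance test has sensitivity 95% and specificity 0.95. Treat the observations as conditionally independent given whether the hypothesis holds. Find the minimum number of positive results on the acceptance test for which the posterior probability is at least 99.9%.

Prior odds: 0.033 ÷ 0.967 = 33/967.
False-positive rate = 1 − 0.95 = 0.05; likelihood ratio of a positive = 0.95/0.05 = 19.
Target odds: 0.999 ÷ 0.001 = 999.
Require 19ⁿ ≥ 999 ÷ (33/967) = 322011/11.
19³ = 6859 falls short of 322011/11 but 19⁴ = 130321 reaches it, so n = 4.

4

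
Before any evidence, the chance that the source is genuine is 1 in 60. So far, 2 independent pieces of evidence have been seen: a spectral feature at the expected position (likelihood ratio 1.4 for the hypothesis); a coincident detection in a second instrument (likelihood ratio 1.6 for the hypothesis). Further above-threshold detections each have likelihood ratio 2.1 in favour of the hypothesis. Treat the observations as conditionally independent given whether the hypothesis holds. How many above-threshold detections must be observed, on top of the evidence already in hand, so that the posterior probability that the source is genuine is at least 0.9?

8

Prior odds = (1/60)/(59/60) = 1/59.
Combined Bayes factor of the evidence already in hand = 1.4 × 1.6 = 2.24.
Odds after that evidence = (1/59) × 2.24 = 56/1475.
Target odds = 0.9/0.1 = 9.
Need 2.1ⁿ ≥ 9 ÷ (56/1475) = 13275/56.
2.1⁷ ≈180.109 falls short of 13275/56 but 2.1⁸ ≈378.229 reaches it, so n = 8.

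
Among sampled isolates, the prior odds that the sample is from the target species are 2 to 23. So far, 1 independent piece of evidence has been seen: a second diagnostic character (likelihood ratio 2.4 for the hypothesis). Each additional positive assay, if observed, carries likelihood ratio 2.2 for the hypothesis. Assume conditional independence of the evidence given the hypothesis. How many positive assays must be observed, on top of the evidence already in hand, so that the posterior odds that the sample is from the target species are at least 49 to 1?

7

Prior odds = 2/23.
Bayes factor of the evidence already in hand = 2.4.
Odds after that evidence = (2/23) × 2.4 = 24/115.
Target odds = 49.
Need 2.2ⁿ ≥ 49 ÷ (24/115) = 5635/24.
2.2⁶ = 1771561/15625 falls short of 5635/24 but 2.2⁷ = 19487171/78125 reaches it, so n = 7.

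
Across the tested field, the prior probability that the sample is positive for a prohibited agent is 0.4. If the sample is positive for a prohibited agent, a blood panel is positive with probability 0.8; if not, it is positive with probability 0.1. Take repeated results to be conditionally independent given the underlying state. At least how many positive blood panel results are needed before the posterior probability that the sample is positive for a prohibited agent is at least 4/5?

Prior odds = 0.4/0.6 = 2/3.
Likelihood ratio of a positive = 0.8/0.1 = 8.
Target odds: 0.8 ÷ 0.2 = 4.
Need (2/3) × 8ⁿ ≥ 4, i.e. 8ⁿ ≥ 6.
8¹ = 8, which meets the required 6; so n = 1.

1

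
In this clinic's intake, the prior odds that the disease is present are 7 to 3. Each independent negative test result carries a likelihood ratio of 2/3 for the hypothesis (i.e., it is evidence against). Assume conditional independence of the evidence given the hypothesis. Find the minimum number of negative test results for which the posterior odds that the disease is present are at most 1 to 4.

6

Prior odds = 7/3.
Likelihood ratio per negative test result = 2/3.
Target odds = 0.25.
Require (2/3)ⁿ ≤ 0.25 ÷ (7/3) = 3/28.
(2/3)⁵ = 32/243 is still above 3/28 but (2/3)⁶ = 64/729 is at or below it, so n = 6.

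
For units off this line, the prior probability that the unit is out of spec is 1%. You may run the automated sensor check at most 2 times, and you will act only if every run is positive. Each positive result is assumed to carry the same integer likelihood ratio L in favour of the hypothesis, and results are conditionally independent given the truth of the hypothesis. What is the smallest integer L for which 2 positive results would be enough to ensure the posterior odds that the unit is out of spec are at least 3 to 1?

18

Prior odds = 0.01/0.99 = 1/99.
Target odds = 3.
Need L² ≥ 3 ÷ (1/99) = 297.
17² = 289 < 297 ≤ 324 = 18², so L = 18.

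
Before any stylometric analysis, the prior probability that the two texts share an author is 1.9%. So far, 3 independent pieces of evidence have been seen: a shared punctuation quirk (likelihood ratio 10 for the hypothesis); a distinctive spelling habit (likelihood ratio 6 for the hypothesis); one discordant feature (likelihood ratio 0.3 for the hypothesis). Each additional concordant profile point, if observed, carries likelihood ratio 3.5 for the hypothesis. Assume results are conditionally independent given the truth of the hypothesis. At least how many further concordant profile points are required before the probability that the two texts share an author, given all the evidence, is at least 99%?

Prior odds = 0.019/0.981 = 19/981.
Combined Bayes factor of the evidence already in hand = 10 × 6 × 0.3 = 18.
Odds after that evidence = (19/981) × 18 = 38/109.
Target odds = 0.99/0.01 = 99.
Need 3.5ⁿ ≥ 99 ÷ (38/109) = 10791/38.
3.5⁴ = 150.0625 falls short of 10791/38 but 3.5⁵ = 525.21875 reaches it, so n = 5.

5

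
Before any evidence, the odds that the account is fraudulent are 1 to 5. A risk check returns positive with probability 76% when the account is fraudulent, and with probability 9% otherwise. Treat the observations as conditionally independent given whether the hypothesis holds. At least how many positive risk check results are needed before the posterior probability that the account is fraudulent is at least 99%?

Prior odds = 0.2.
Likelihood ratio of a positive result = 0.76/0.09 = 76/9.
Target odds: 0.99 ÷ 0.01 = 99.
Need 0.2 × (76/9)ⁿ ≥ 99, i.e. (76/9)ⁿ ≥ 495.
(76/9)² = 5776/81 falls short of 495 but (76/9)³ = 438976/729 reaches it, so n = 3.

3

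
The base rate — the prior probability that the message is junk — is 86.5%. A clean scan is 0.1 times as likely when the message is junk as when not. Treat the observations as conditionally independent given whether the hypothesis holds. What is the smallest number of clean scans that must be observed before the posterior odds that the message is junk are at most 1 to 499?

4

Prior odds = 0.865/0.135 = 173/27.
Likelihood ratio per clean scan = 0.1.
Target odds = 1/499.
Require 0.1ⁿ ≤ 1/499 ÷ (173/27) = 27/86327.
0.1³ = 0.001 is still above 27/86327 but 0.1⁴ = 0.0001 is at or below it, so n = 4.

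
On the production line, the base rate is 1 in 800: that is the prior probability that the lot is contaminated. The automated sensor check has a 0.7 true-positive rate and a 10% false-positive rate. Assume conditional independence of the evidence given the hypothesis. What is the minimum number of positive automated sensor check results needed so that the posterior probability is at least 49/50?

Prior odds = 0.00125/0.99875 = 1/799.
Likelihood ratio of a positive result = 0.7/0.1 = 7.
Target odds: 0.98 ÷ 0.02 = 49.
Need (1/799) × 7ⁿ ≥ 49, i.e. 7ⁿ ≥ 39151.
7⁵ = 16807 falls short of 39151 but 7⁶ = 117649 reaches it, so n = 6.

6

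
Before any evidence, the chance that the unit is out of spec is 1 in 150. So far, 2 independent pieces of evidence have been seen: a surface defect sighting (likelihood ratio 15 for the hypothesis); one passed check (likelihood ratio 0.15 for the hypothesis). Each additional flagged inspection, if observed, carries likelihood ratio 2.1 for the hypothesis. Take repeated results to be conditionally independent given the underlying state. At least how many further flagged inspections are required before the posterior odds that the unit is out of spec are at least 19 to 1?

10

Prior odds = (1/150)/(149/150) = 1/149.
Combined Bayes factor of the evidence already in hand = 15 × 0.15 = 2.25.
Odds after that evidence = (1/149) × 2.25 = 9/596.
Target odds = 19.
Need 2.1ⁿ ≥ 19 ÷ (9/596) = 11324/9.
2.1⁹ ≈794.28 falls short of 11324/9 but 2.1¹⁰ ≈1667.99 reaches it, so n = 10.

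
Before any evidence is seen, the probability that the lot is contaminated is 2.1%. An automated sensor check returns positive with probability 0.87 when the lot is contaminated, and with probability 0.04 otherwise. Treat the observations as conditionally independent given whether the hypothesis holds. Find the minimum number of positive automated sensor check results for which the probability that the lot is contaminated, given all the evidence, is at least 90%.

2

Prior odds = 0.021/0.979 = 21/979.
Likelihood ratio of a positive result = 0.87/0.04 = 21.75.
Target posterior odds = 0.9/0.1 = 9.
Require 21.75ⁿ ≥ 9 ÷ (21/979) = 2937/7.
21.75¹ = 21.75 falls short of 2937/7 but 21.75² = 473.0625 reaches it, so n = 2.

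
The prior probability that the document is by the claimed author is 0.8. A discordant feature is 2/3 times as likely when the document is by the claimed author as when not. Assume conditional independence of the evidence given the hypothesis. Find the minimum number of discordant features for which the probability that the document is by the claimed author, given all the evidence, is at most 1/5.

Prior odds = 0.8/0.2 = 4.
Likelihood ratio per discordant feature = 2/3.
Target odds: 0.2 ÷ 0.8 = 0.25.
Require (2/3)ⁿ ≤ 0.25 ÷ 4 = 0.0625.
(2/3)⁶ = 64/729 is still above 0.0625 but (2/3)⁷ = 128/2187 is at or below it, so n = 7.

7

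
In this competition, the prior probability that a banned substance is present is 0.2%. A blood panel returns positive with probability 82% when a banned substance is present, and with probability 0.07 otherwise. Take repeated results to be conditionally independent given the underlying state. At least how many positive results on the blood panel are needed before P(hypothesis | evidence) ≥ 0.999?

6

Prior odds = 0.002/0.998 = 1/499.
Likelihood ratio of a positive result = 0.82/0.07 = 82/7.
Target odds: 0.999 ÷ 0.001 = 999.
Require (82/7)ⁿ ≥ 999 ÷ (1/499) = 498501.
(82/7)⁵ ≈220587 falls short of 498501 but (82/7)⁶ ≈2.58401e+06 reaches it, so n = 6.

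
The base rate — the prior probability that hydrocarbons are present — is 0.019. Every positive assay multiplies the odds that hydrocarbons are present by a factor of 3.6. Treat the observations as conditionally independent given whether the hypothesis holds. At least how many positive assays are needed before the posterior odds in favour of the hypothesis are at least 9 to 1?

5

Prior odds = 0.019/0.981 = 19/981.
Likelihood ratio per positive assay = 3.6.
Target odds = 9.
Require 3.6ⁿ ≥ 9 ÷ (19/981) = 8829/19.
3.6⁴ = 167.9616 falls short of 8829/19 but 3.6⁵ = 604.66176 reaches it, so n = 5.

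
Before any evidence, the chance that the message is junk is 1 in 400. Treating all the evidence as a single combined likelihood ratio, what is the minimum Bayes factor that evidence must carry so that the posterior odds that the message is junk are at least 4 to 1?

1596

Prior odds = 0.0025/0.9975 = 1/399.
Target odds = 4.
Required Bayes factor = 4 ÷ (1/399) = 1596.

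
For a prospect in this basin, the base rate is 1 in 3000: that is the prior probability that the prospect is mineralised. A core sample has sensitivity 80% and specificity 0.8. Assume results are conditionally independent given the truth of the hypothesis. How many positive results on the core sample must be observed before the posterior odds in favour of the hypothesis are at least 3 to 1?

Prior odds: (1/3000) ÷ (2999/3000) = 1/2999.
False-positive rate = 1 − 0.8 = 0.2; likelihood ratio of a positive = 0.8/0.2 = 4.
Target odds = 3.
Need (1/2999) × 4ⁿ ≥ 3, i.e. 4ⁿ ≥ 8997.
4⁶ = 4096 falls short of 8997 but 4⁷ = 16384 reaches it, so n = 7.

7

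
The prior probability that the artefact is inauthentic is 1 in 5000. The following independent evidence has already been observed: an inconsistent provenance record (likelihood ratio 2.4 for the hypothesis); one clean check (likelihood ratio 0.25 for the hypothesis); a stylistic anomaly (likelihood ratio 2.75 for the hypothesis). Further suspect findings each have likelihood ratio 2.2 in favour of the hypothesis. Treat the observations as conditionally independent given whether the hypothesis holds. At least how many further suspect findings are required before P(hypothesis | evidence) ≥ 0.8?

12

Prior odds = 0.0002/0.9998 = 1/4999.
Combined Bayes factor of the evidence already in hand = 2.4 × 0.25 × 2.75 = 1.65.
Odds after that evidence = (1/4999) × 1.65 = 33/99980.
Target odds = 0.8/0.2 = 4.
Need 2.2ⁿ ≥ 4 ÷ (33/99980) = 399920/33.
2.2¹¹ ≈5843.18 falls short of 399920/33 but 2.2¹² ≈12855 reaches it, so n = 12.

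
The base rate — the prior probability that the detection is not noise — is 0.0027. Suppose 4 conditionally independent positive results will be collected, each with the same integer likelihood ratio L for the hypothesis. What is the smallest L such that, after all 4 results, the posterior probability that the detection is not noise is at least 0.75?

6

Prior odds = 0.0027/0.9973 = 27/9973.
Target odds = 0.75/0.25 = 3.
Need L⁴ ≥ 3 ÷ (27/9973) = 9973/9.
5⁴ = 625 < 9973/9 ≤ 1296 = 6⁴, so L = 6.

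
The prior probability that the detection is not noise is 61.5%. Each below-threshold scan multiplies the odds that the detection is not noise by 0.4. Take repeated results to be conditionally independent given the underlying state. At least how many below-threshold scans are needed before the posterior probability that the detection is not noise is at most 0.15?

Prior odds: 0.615 ÷ 0.385 = 123/77.
Likelihood ratio per below-threshold scan = 0.4.
Target odds: 0.15 ÷ 0.85 = 3/17.
Need (123/77) × 0.4ⁿ ≤ 3/17, i.e. 0.4ⁿ ≤ 77/697.
0.4² = 0.16 is still above 77/697 but 0.4³ = 0.064 is at or below it, so n = 3.

3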